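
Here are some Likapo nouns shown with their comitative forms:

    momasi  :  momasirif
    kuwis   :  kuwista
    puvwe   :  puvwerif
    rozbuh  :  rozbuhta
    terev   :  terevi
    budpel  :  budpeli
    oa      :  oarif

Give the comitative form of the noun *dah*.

dahta

The alternation tracks the final sound of the stem — -ta when the stem ends in a voiceless consonant (*kuwis*, *rozbuh*); -i when the stem ends in a voiced consonant (*terev*, *budpel*); -rif when the stem ends in a vowel (*momasi*, *puvwe*, *oa*).
Since the final sound of *dah* is /h/ (a voiceless consonant), it takes -ta, giving *dahta*.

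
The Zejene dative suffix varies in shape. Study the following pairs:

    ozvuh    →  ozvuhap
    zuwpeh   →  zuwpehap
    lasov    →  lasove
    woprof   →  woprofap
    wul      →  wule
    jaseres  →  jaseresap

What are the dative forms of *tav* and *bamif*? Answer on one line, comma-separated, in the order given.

tave, bamifap

The suffix is conditioned by the final consonant: -ap when the stem ends in a voiceless consonant (*ozvuh*, *zuwpeh*, *woprof*, *jaseres*); -e when the stem ends in a voiced consonant (*lasov*, *wul*).
*tav*: final consonant = /v/, voiced → -e → *tave*.
The final consonant of *bamif* is /f/, which is voiceless, so the suffix is -ap, giving *bamifap*.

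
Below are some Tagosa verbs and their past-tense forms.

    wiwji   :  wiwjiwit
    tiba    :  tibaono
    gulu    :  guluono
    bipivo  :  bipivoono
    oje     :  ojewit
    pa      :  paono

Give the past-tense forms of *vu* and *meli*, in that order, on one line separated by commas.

The pattern is front/back vowel harmony: -wit when the last vowel of the stem is a front vowel (*wiwji*, *oje*); -ono when the last vowel of the stem is a back vowel (*tiba*, *gulu*, *bipivo*, *pa*).
*vu* — last vowel /u/ (a back vowel) → -ono → *vuono*.
The last vowel of *meli* is /i/, which is a front vowel, so the suffix is -wit, giving *meliwit*.

vuono, meliwit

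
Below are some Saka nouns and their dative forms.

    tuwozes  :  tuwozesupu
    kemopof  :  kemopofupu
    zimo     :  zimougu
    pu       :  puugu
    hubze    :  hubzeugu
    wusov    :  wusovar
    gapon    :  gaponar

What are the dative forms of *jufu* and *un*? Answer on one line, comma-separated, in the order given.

Looking at the final sound of each stem: -upu when the stem ends in a voiceless consonant (*tuwozes*, *kemopof*); -ar when the stem ends in a voiced consonant (*wusov*, *gapon*); -ugu when the stem ends in a vowel (*zimo*, *pu*, *hubze*).
Since the final sound of *jufu* is /u/ (a vowel), it takes -ugu, giving *jufuugu*.
The final sound of *un* is /n/, which is a voiced consonant, so the suffix is -ar, giving *unar*.

jufuugu, unar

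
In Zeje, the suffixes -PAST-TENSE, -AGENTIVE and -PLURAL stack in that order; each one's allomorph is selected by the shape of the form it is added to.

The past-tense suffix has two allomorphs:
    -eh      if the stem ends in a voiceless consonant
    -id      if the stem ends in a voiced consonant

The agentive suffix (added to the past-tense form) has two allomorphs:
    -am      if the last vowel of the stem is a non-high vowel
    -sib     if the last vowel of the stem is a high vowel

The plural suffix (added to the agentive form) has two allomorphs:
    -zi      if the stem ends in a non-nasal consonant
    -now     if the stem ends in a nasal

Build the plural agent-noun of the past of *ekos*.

Since the final consonant of *ekos* is /s/ (voiceless), it takes -eh, giving *ekoseh*.
The last vowel of the past-tense form *ekoseh* is /e/, which is a non-high vowel, so the agentive suffix is -am, giving *ekoseham*.
Since the final consonant of the agentive form *ekoseham* is /m/ (a nasal), it takes -now, giving *ekosehamnow*.

ekosehamnow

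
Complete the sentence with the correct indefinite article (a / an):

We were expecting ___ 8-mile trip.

The indefinite article is chosen by the initial *sound* of the following word, not its spelling.
The number *8* is spoken "eight", beginning with /eɪt/ — a vowel sound.
So the article is *an*: We were expecting an 8-mile trip.

an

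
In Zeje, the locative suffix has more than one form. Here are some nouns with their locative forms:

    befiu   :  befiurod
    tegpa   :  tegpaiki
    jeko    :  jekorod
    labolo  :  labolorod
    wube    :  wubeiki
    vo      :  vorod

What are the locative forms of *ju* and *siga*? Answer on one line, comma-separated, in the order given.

Looking at the last vowel of each stem: -rod when the last vowel of the stem is a rounded vowel (*befiu*, *jeko*, *labolo*, *vo*); -iki when the last vowel of the stem is an unrounded vowel (*tegpa*, *wube*).
*ju*: last vowel = /u/, a rounded vowel → -rod → *jurod*.
*siga* — last vowel /a/ (an unrounded vowel) → -iki → *sigaiki*.

jurod, sigaiki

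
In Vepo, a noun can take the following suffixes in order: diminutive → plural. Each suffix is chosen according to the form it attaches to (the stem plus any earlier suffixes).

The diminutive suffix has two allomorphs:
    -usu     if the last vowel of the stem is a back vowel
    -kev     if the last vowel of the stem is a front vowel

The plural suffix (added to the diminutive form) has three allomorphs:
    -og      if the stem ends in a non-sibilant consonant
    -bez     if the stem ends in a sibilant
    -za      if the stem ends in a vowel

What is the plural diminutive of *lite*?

*lite* — last vowel /e/ (a front vowel) → -kev → *litekev*.
The diminutive form *litekev*: final sound = /v/, a non-sibilant consonant → -og → *litekevog*.

litekevog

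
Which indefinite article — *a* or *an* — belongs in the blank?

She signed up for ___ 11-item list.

an

The indefinite article is chosen by the initial *sound* of the following word, not its spelling.
The number *11* is spoken "eleven", beginning with /ɪˈlɛvən/ — a vowel sound.
So the article is *an*: She signed up for an 11-item list.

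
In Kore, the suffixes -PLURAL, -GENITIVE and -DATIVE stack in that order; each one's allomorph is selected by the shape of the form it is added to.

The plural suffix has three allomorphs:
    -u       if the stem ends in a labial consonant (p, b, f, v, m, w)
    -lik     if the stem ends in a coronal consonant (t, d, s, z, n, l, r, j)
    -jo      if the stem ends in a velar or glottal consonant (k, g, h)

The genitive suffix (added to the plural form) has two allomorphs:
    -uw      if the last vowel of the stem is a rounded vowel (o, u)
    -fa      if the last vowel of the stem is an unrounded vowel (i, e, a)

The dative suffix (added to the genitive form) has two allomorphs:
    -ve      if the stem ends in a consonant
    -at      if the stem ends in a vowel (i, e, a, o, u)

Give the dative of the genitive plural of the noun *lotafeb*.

Since the final consonant of *lotafeb* is /b/ (labial), it takes -u, giving *lotafebu*.
The last vowel of the plural form *lotafebu* is /u/, which is a rounded vowel, so the genitive suffix is -uw, giving *lotafebuuw*.
Since the final sound of the genitive form *lotafebuuw* is /w/ (a consonant), it takes -ve, giving *lotafebuuwve*.

lotafebuuwve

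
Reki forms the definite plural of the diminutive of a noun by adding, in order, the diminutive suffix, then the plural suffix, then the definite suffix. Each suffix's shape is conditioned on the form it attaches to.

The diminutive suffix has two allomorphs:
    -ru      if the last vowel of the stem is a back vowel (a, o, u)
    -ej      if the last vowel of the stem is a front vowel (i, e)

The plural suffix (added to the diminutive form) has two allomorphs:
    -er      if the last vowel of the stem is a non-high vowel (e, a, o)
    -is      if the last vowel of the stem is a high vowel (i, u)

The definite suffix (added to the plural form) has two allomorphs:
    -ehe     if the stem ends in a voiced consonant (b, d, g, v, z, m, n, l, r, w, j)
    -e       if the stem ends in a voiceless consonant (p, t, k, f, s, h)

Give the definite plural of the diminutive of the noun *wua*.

wuaruise

*wua*: last vowel = /a/, a back vowel → -ru → *wuaru*.
Since the last vowel of the diminutive form *wuaru* is /u/ (a high vowel), it takes -is, giving *wuaruis*.
The plural form *wuaruis* — final consonant /s/ (voiceless) → -e → *wuaruise*.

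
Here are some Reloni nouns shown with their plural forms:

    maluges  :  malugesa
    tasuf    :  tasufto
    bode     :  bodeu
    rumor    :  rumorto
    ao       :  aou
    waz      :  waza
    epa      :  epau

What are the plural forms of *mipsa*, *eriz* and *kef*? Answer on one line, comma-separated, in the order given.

Looking at the final sound of each stem: -a when the stem ends in a sibilant (*maluges*, *waz*); -to when the stem ends in a non-sibilant consonant (*tasuf*, *rumor*); -u when the stem ends in a vowel (*bode*, *ao*, *epa*).
*mipsa* — final sound /a/ (a vowel) → -u → *mipsau*.
*eriz*: final sound = /z/, a sibilant → -a → *eriza*.
The final sound of *kef* is /f/, which is a non-sibilant consonant, so the suffix is -to, giving *kefto*.

mipsau, eriza, kefto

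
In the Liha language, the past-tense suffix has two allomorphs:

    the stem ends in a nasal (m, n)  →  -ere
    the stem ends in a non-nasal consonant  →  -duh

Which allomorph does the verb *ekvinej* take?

The final consonant of *ekvinej* is /j/, which is non-nasal, so the suffix is -duh.

-duh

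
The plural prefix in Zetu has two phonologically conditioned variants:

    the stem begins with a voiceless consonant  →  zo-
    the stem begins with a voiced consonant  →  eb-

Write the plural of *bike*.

ebbike

The first consonant of *bike* is /b/, which is voiced, so the prefix is eb-, giving *ebbike*.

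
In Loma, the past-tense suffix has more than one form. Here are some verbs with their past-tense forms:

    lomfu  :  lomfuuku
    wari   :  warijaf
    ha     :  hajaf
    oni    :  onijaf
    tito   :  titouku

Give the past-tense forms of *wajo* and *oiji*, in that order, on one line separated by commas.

The alternation tracks the last vowel of the stem — -uku when the last vowel of the stem is a rounded vowel (*lomfu*, *tito*); -jaf when the last vowel of the stem is an unrounded vowel (*wari*, *ha*, *oni*).
*wajo*: last vowel = /o/, a rounded vowel → -uku → *wajouku*.
Since the last vowel of *oiji* is /i/ (an unrounded vowel), it takes -jaf, giving *oijijaf*.

wajouku, oijijaf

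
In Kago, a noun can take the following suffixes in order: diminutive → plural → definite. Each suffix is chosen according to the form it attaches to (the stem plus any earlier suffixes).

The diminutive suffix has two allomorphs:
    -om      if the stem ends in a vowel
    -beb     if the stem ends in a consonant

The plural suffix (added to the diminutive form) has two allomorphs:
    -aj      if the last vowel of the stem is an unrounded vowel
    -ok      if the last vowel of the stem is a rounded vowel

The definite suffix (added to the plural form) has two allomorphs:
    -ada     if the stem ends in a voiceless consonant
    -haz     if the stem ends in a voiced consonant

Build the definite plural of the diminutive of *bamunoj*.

bamunojbebajhaz

*bamunoj*: final sound = /j/, a consonant → -beb → *bamunojbeb*.
The diminutive form *bamunojbeb* — last vowel /e/ (an unrounded vowel) → -aj → *bamunojbebaj*.
The plural form *bamunojbebaj* — final consonant /j/ (voiced) → -haz → *bamunojbebajhaz*.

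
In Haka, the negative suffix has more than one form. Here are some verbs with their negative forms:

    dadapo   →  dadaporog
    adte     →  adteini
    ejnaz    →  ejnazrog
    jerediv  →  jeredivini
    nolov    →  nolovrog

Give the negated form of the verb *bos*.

bosrog

Looking at the last vowel of each stem: -ini when the last vowel of the stem is a front vowel (*adte*, *jerediv*); -rog when the last vowel of the stem is a back vowel (*dadapo*, *ejnaz*, *nolov*).
*bos* — last vowel /o/ (a back vowel) → -rog → *bosrog*.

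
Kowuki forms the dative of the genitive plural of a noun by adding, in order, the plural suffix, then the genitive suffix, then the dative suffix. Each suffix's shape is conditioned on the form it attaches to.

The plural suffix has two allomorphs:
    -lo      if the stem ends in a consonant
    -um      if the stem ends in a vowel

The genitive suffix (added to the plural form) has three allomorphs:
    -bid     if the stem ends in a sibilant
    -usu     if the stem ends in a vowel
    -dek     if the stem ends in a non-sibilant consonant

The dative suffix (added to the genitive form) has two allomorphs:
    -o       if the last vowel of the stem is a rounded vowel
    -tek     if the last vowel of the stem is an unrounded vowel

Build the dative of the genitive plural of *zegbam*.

*zegbam*: final sound = /m/, a consonant → -lo → *zegbamlo*.
The plural form *zegbamlo*: final sound = /o/, a vowel → -usu → *zegbamlousu*.
The genitive form *zegbamlousu*: last vowel = /u/, a rounded vowel → -o → *zegbamlousuo*.

zegbamlousuo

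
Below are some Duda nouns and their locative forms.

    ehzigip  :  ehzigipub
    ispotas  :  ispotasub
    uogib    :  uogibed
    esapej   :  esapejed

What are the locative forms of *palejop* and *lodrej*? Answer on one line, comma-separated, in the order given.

palejopub, lodrejed

The alternation tracks the final consonant of the stem — -ub when the stem ends in a voiceless consonant (*ehzigip*, *ispotas*); -ed when the stem ends in a voiced consonant (*uogib*, *esapej*).
*palejop*: final consonant = /p/, voiceless → -ub → *palejopub*.
*lodrej* — final consonant /j/ (voiced) → -ed → *lodrejed*.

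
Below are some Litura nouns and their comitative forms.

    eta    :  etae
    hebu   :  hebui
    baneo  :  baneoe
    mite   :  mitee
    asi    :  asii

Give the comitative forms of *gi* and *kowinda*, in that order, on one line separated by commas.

gii, kowindae

The pattern is height harmony: -i when the last vowel of the stem is a high vowel (*hebu*, *asi*); -e when the last vowel of the stem is a non-high vowel (*eta*, *baneo*, *mite*).
Since the last vowel of *gi* is /i/ (a high vowel), it takes -i, giving *gii*.
The last vowel of *kowinda* is /a/, which is a non-high vowel, so the suffix is -e, giving *kowindae*.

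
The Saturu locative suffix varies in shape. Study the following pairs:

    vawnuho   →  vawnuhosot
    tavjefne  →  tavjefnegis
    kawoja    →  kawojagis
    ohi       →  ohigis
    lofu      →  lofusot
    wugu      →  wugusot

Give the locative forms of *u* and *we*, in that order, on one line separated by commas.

usot, wegis

Looking at the last vowel of each stem: -sot when the last vowel of the stem is a rounded vowel (*vawnuho*, *lofu*, *wugu*); -gis when the last vowel of the stem is an unrounded vowel (*tavjefne*, *kawoja*, *ohi*).
*u*: last vowel = /u/, a rounded vowel → -sot → *usot*.
*we*: last vowel = /e/, an unrounded vowel → -gis → *wegis*.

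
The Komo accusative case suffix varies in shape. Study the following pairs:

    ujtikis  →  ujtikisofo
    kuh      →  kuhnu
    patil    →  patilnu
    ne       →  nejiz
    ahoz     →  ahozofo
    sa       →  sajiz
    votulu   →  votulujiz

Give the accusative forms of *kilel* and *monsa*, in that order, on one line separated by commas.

kilelnu, monsajiz

The pattern is sibilance of the final sound: -ofo when the stem ends in a sibilant (*ujtikis*, *ahoz*); -nu when the stem ends in a non-sibilant consonant (*kuh*, *patil*); -jiz when the stem ends in a vowel (*ne*, *sa*, *votulu*).
*kilel* — final sound /l/ (a non-sibilant consonant) → -nu → *kilelnu*.
The final sound of *monsa* is /a/, which is a vowel, so the suffix is -jiz, giving *monsajiz*.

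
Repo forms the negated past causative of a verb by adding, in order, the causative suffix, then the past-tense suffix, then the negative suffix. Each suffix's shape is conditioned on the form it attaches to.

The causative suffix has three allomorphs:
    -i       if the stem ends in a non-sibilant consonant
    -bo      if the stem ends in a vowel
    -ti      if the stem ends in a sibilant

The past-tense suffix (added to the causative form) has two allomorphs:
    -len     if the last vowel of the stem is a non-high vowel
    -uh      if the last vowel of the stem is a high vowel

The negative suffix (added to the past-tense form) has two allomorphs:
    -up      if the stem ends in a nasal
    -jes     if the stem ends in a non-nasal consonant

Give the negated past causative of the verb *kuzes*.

Since the final sound of *kuzes* is /s/ (a sibilant), it takes -ti, giving *kuzesti*.
The causative form *kuzesti*: last vowel = /i/, a high vowel → -uh → *kuzestiuh*.
Since the final consonant of the past-tense form *kuzestiuh* is /h/ (non-nasal), it takes -jes, giving *kuzestiuhjes*.

kuzestiuhjes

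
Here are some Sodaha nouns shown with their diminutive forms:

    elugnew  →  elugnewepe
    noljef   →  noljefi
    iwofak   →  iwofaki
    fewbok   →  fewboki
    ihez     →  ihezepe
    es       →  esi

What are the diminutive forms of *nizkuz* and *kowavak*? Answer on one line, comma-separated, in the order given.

The pattern is voicing of the final consonant: -i when the stem ends in a voiceless consonant (*noljef*, *iwofak*, *fewbok*, *es*); -epe when the stem ends in a voiced consonant (*elugnew*, *ihez*).
*nizkuz* — final consonant /z/ (voiced) → -epe → *nizkuzepe*.
The final consonant of *kowavak* is /k/, which is voiceless, so the suffix is -i, giving *kowavaki*.

nizkuzepe, kowavaki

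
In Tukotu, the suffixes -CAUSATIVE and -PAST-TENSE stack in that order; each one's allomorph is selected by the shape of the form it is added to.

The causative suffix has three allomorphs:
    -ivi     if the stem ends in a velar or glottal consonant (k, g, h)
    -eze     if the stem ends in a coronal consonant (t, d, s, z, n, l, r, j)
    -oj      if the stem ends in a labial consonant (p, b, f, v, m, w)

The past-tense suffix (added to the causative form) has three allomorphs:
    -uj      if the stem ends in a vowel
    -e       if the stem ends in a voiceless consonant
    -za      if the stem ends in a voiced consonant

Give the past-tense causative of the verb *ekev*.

ekevojza

*ekev*: final consonant = /v/, labial → -oj → *ekevoj*.
The causative form *ekevoj* — final sound /j/ (a voiced consonant) → -za → *ekevojza*.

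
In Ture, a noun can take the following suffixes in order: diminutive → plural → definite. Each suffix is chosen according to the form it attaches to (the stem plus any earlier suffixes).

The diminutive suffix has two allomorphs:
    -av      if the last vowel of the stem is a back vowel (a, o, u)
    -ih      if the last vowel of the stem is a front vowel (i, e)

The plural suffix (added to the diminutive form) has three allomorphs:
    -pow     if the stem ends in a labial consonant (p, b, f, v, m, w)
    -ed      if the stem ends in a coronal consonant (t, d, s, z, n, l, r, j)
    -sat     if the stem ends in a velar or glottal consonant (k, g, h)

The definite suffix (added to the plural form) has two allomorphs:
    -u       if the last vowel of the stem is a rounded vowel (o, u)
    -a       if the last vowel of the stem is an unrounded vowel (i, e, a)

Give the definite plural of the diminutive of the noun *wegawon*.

wegawonavpowu

*wegawon*: last vowel = /o/, a back vowel → -av → *wegawonav*.
The final consonant of the diminutive form *wegawonav* is /v/, which is labial, so the plural suffix is -pow, giving *wegawonavpow*.
Since the last vowel of the plural form *wegawonavpow* is /o/ (a rounded vowel), it takes -u, giving *wegawonavpowu*.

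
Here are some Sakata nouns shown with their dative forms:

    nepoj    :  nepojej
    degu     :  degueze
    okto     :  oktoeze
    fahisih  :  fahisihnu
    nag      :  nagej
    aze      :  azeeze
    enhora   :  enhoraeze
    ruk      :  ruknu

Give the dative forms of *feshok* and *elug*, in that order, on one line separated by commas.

feshoknu, elugej

Looking at the final sound of each stem: -nu when the stem ends in a voiceless consonant (*fahisih*, *ruk*); -ej when the stem ends in a voiced consonant (*nepoj*, *nag*); -eze when the stem ends in a vowel (*degu*, *okto*, *aze*, *enhora*).
*feshok* — final sound /k/ (a voiceless consonant) → -nu → *feshoknu*.
*elug*: final sound = /g/, a voiced consonant → -ej → *elugej*.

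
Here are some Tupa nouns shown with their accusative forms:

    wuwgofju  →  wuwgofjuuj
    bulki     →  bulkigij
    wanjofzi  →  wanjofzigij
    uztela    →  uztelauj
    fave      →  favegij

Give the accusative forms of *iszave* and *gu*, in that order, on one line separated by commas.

iszavegij, guuj

The suffix is conditioned by the last vowel: -gij when the last vowel of the stem is a front vowel (*bulki*, *wanjofzi*, *fave*); -uj when the last vowel of the stem is a back vowel (*wuwgofju*, *uztela*).
The last vowel of *iszave* is /e/, which is a front vowel, so the suffix is -gij, giving *iszavegij*.
Since the last vowel of *gu* is /u/ (a back vowel), it takes -uj, giving *guuj*.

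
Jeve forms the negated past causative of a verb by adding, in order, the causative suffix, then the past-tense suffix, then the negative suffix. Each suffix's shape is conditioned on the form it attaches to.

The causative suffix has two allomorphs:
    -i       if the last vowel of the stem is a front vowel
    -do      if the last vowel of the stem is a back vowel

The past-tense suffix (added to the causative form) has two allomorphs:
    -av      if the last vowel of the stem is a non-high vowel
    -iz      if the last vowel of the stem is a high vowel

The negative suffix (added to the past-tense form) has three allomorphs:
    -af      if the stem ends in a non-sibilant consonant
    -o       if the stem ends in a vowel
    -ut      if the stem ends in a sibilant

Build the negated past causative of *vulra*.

vulradoavaf

The last vowel of *vulra* is /a/, which is a back vowel, so the causative suffix is -do, giving *vulrado*.
The last vowel of the causative form *vulrado* is /o/, which is a non-high vowel, so the past-tense suffix is -av, giving *vulradoav*.
The past-tense form *vulradoav* — final sound /v/ (a non-sibilant consonant) → -af → *vulradoavaf*.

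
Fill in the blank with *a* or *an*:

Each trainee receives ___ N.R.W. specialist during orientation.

an

The indefinite article is chosen by the initial *sound* of the following word, not its spelling.
The initialism *N.R.W.* is read letter by letter; the first letter, N, is pronounced /ɛn/, which begins with a vowel sound.
So the article is *an*: Each trainee receives an N.R.W. specialist during orientation.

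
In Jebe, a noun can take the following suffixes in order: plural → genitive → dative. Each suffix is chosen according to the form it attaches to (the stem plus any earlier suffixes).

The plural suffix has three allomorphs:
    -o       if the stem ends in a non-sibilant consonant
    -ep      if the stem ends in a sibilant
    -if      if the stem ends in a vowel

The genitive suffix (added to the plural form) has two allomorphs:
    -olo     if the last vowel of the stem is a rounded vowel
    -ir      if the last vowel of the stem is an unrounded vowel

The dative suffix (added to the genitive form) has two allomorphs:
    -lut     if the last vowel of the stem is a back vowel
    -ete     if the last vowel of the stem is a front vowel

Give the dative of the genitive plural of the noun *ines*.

*ines*: final sound = /s/, a sibilant → -ep → *inesep*.
The last vowel of the plural form *inesep* is /e/, which is an unrounded vowel, so the genitive suffix is -ir, giving *inesepir*.
The last vowel of the genitive form *inesepir* is /i/, which is a front vowel, so the dative suffix is -ete, giving *inesepirete*.

inesepirete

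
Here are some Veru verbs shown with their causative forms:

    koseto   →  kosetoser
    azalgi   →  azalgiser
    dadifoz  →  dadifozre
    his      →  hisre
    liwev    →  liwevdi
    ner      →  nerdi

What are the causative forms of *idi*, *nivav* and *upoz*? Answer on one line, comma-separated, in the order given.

The pattern is sibilance of the final sound: -re when the stem ends in a sibilant (*dadifoz*, *his*); -di when the stem ends in a non-sibilant consonant (*liwev*, *ner*); -ser when the stem ends in a vowel (*koseto*, *azalgi*).
Since the final sound of *idi* is /i/ (a vowel), it takes -ser, giving *idiser*.
*nivav* — final sound /v/ (a non-sibilant consonant) → -di → *nivavdi*.
The final sound of *upoz* is /z/, which is a sibilant, so the suffix is -re, giving *upozre*.

idiser, nivavdi, upozre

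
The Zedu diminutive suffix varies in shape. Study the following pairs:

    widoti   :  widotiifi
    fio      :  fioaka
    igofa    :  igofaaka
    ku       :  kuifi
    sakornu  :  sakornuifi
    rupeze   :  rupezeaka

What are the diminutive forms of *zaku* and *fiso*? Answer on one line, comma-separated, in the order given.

Looking at the last vowel of each stem: -ifi when the last vowel of the stem is a high vowel (*widoti*, *ku*, *sakornu*); -aka when the last vowel of the stem is a non-high vowel (*fio*, *igofa*, *rupeze*).
*zaku*: last vowel = /u/, a high vowel → -ifi → *zakuifi*.
*fiso* — last vowel /o/ (a non-high vowel) → -aka → *fisoaka*.

zakuifi, fisoaka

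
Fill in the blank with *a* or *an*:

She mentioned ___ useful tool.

The indefinite article is chosen by the initial *sound* of the following word, not its spelling.
*useful* begins with the sound /juː/ (u pronounced /juː/) — a consonant sound.
So the article is *a*: She mentioned a useful tool.

a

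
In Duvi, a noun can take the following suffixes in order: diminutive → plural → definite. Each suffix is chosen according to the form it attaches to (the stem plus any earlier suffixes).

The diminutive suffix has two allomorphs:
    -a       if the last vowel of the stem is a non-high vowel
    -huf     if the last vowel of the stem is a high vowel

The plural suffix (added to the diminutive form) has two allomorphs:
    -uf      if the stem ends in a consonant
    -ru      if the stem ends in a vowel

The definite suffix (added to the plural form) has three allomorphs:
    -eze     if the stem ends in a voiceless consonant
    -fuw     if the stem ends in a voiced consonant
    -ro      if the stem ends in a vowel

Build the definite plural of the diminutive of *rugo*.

rugoaruro

Since the last vowel of *rugo* is /o/ (a non-high vowel), it takes -a, giving *rugoa*.
The final sound of the diminutive form *rugoa* is /a/, which is a vowel, so the plural suffix is -ru, giving *rugoaru*.
The final sound of the plural form *rugoaru* is /u/, which is a vowel, so the definite suffix is -ro, giving *rugoaruro*.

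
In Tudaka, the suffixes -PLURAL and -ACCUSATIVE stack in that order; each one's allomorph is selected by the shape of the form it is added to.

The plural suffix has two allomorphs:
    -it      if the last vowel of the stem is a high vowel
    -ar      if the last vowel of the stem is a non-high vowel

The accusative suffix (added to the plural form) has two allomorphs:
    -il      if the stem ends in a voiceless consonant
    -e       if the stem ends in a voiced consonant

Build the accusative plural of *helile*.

*helile*: last vowel = /e/, a non-high vowel → -ar → *helilear*.
The plural form *helilear*: final consonant = /r/, voiced → -e → *helileare*.

helileare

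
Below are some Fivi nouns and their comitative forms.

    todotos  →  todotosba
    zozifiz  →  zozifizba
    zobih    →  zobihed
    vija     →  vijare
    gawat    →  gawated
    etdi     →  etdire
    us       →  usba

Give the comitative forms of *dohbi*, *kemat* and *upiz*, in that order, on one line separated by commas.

dohbire, kemated, upizba

The pattern is sibilance of the final sound: -ba when the stem ends in a sibilant (*todotos*, *zozifiz*, *us*); -ed when the stem ends in a non-sibilant consonant (*zobih*, *gawat*); -re when the stem ends in a vowel (*vija*, *etdi*).
The final sound of *dohbi* is /i/, which is a vowel, so the suffix is -re, giving *dohbire*.
The final sound of *kemat* is /t/, which is a non-sibilant consonant, so the suffix is -ed, giving *kemated*.
*upiz*: final sound = /z/, a sibilant → -ba → *upizba*.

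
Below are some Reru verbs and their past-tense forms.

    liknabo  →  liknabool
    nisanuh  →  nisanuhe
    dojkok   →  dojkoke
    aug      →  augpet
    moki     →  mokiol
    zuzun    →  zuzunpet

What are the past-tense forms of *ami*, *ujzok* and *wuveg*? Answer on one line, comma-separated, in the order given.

amiol, ujzoke, wuvegpet

Looking at the final sound of each stem: -e when the stem ends in a voiceless consonant (*nisanuh*, *dojkok*); -pet when the stem ends in a voiced consonant (*aug*, *zuzun*); -ol when the stem ends in a vowel (*liknabo*, *moki*).
Since the final sound of *ami* is /i/ (a vowel), it takes -ol, giving *amiol*.
*ujzok*: final sound = /k/, a voiceless consonant → -e → *ujzoke*.
Since the final sound of *wuveg* is /g/ (a voiced consonant), it takes -pet, giving *wuvegpet*.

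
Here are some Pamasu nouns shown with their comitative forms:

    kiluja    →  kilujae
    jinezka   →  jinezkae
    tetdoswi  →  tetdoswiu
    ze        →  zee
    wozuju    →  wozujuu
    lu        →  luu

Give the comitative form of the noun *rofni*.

The suffix is conditioned by the last vowel: -u when the last vowel of the stem is a high vowel (*tetdoswi*, *wozuju*, *lu*); -e when the last vowel of the stem is a non-high vowel (*kiluja*, *jinezka*, *ze*).
The last vowel of *rofni* is /i/, which is a high vowel, so the suffix is -u, giving *rofniu*.

rofniu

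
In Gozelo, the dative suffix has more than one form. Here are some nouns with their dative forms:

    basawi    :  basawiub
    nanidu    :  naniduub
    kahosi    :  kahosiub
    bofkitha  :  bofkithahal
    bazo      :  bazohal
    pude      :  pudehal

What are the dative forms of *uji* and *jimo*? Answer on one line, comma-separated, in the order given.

ujiub, jimohal

The alternation tracks the last vowel of the stem — -ub when the last vowel of the stem is a high vowel (*basawi*, *nanidu*, *kahosi*); -hal when the last vowel of the stem is a non-high vowel (*bofkitha*, *bazo*, *pude*).
The last vowel of *uji* is /i/, which is a high vowel, so the suffix is -ub, giving *ujiub*.
The last vowel of *jimo* is /o/, which is a non-high vowel, so the suffix is -hal, giving *jimohal*.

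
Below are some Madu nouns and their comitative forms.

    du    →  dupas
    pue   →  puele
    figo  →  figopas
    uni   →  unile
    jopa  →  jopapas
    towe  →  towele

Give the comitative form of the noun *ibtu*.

ibtupas

The pattern is front/back vowel harmony: -le when the last vowel of the stem is a front vowel (*pue*, *uni*, *towe*); -pas when the last vowel of the stem is a back vowel (*du*, *figo*, *jopa*).
The last vowel of *ibtu* is /u/, which is a back vowel, so the suffix is -pas, giving *ibtupas*.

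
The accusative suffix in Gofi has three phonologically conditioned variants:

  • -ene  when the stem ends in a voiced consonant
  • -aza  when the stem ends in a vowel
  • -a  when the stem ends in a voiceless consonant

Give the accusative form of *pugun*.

Since the final sound of *pugun* is /n/ (a voiced consonant), it takes -ene, giving *pugunene*.

pugunene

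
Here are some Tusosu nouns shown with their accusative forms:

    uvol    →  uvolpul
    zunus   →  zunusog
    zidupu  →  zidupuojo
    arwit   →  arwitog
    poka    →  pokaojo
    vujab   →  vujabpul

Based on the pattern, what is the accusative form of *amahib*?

amahibpul

The suffix is conditioned by the final sound: -og when the stem ends in a voiceless consonant (*zunus*, *arwit*); -pul when the stem ends in a voiced consonant (*uvol*, *vujab*); -ojo when the stem ends in a vowel (*zidupu*, *poka*).
The final sound of *amahib* is /b/, which is a voiced consonant, so the suffix is -pul, giving *amahibpul*.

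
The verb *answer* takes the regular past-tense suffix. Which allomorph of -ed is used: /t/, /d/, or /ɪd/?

The stem *answer* ends in a voiced sound other than /d/.
The -ed suffix is realized as /ɪd/ after /t, d/; as /t/ after other voiceless consonants; and as /d/ after other voiced sounds.
So -ed on *answer* is pronounced /d/.

/d/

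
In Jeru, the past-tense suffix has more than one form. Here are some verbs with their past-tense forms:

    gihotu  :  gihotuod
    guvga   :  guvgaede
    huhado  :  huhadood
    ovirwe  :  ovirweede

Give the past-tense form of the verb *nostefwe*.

nostefweede

The pattern is rounding harmony: -od when the last vowel of the stem is a rounded vowel (*gihotu*, *huhado*); -ede when the last vowel of the stem is an unrounded vowel (*guvga*, *ovirwe*).
*nostefwe*: last vowel = /e/, an unrounded vowel → -ede → *nostefweede*.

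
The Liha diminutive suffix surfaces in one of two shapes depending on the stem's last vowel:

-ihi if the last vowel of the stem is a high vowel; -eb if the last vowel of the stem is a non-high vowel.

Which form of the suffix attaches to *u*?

The last vowel of *u* is /u/, which is a high vowel, so the suffix is -ihi.

-ihi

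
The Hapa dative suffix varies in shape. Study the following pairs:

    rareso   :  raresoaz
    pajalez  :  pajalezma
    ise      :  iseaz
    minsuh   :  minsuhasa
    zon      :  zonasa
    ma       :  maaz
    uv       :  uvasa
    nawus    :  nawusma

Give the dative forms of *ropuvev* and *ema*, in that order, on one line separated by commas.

Looking at the final sound of each stem: -ma when the stem ends in a sibilant (*pajalez*, *nawus*); -asa when the stem ends in a non-sibilant consonant (*minsuh*, *zon*, *uv*); -az when the stem ends in a vowel (*rareso*, *ise*, *ma*).
*ropuvev*: final sound = /v/, a non-sibilant consonant → -asa → *ropuvevasa*.
The final sound of *ema* is /a/, which is a vowel, so the suffix is -az, giving *emaaz*.

ropuvevasa, emaaz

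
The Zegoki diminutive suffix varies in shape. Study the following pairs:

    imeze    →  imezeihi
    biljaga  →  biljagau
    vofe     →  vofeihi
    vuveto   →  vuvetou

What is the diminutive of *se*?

seihi

Looking at the last vowel of each stem: -ihi when the last vowel of the stem is a front vowel (*imeze*, *vofe*); -u when the last vowel of the stem is a back vowel (*biljaga*, *vuveto*).
*se* — last vowel /e/ (a front vowel) → -ihi → *seihi*.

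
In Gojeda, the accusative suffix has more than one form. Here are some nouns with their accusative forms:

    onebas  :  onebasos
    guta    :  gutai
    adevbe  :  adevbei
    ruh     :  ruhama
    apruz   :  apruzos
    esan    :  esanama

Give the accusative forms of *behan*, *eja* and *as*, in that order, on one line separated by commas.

behanama, ejai, asos

The alternation tracks the final sound of the stem — -os when the stem ends in a sibilant (*onebas*, *apruz*); -ama when the stem ends in a non-sibilant consonant (*ruh*, *esan*); -i when the stem ends in a vowel (*guta*, *adevbe*).
Since the final sound of *behan* is /n/ (a non-sibilant consonant), it takes -ama, giving *behanama*.
*eja*: final sound = /a/, a vowel → -i → *ejai*.
The final sound of *as* is /s/, which is a sibilant, so the suffix is -os, giving *asos*.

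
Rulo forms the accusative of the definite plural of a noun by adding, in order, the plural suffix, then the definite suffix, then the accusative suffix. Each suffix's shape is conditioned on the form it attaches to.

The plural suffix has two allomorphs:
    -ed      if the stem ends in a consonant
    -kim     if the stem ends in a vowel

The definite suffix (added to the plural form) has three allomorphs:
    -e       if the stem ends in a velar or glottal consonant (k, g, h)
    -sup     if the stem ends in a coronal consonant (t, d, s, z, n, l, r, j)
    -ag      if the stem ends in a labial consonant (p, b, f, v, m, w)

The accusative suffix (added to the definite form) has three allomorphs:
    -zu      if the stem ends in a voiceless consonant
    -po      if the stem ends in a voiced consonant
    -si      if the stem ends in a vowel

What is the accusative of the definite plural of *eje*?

*eje*: final sound = /e/, a vowel → -kim → *ejekim*.
The plural form *ejekim* — final consonant /m/ (labial) → -ag → *ejekimag*.
The definite form *ejekimag* — final sound /g/ (a voiced consonant) → -po → *ejekimagpo*.

ejekimagpo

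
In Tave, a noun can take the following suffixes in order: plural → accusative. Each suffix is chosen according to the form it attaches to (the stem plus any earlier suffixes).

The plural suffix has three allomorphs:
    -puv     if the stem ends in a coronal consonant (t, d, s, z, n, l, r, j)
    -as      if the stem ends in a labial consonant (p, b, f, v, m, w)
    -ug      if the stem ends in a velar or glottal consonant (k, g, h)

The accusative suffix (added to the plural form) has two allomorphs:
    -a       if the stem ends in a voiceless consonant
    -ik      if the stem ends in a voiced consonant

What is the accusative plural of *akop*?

akopasa

*akop*: final consonant = /p/, labial → -as → *akopas*.
The plural form *akopas*: final consonant = /s/, voiceless → -a → *akopasa*.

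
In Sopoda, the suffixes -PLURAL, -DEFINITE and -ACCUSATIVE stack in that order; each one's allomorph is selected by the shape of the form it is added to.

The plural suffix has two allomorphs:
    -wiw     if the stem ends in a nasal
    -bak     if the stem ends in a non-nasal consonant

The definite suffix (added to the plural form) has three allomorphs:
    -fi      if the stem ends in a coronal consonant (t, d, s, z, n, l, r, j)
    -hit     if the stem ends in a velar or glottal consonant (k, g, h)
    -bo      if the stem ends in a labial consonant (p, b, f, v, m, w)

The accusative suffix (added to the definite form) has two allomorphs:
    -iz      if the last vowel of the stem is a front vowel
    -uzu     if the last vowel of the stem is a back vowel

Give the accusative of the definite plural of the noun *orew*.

*orew*: final consonant = /w/, non-nasal → -bak → *orewbak*.
The plural form *orewbak* — final consonant /k/ (velar/glottal) → -hit → *orewbakhit*.
The definite form *orewbakhit* — last vowel /i/ (a front vowel) → -iz → *orewbakhitiz*.

orewbakhitiz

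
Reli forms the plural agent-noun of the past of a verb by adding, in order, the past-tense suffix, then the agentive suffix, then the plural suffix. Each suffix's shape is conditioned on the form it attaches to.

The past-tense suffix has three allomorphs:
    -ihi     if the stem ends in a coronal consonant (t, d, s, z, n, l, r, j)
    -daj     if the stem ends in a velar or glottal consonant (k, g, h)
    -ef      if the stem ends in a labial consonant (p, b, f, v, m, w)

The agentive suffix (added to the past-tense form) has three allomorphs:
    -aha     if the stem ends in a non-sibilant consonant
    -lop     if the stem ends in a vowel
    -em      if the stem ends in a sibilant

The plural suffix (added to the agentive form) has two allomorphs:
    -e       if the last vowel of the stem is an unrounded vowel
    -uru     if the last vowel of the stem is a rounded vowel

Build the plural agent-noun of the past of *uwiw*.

uwiwefahae

The final consonant of *uwiw* is /w/, which is labial, so the past-tense suffix is -ef, giving *uwiwef*.
The final sound of the past-tense form *uwiwef* is /f/, which is a non-sibilant consonant, so the agentive suffix is -aha, giving *uwiwefaha*.
Since the last vowel of the agentive form *uwiwefaha* is /a/ (an unrounded vowel), it takes -e, giving *uwiwefahae*.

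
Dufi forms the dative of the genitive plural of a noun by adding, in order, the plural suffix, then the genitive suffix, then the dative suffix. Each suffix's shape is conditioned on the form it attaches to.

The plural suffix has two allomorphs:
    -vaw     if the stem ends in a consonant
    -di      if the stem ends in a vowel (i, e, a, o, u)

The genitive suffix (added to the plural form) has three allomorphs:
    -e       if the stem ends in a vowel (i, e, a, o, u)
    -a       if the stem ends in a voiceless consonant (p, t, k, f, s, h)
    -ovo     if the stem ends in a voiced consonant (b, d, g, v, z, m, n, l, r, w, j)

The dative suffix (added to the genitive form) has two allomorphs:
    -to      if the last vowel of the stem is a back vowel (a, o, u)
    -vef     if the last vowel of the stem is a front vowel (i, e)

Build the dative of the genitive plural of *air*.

Since the final sound of *air* is /r/ (a consonant), it takes -vaw, giving *airvaw*.
The plural form *airvaw*: final sound = /w/, a voiced consonant → -ovo → *airvawovo*.
The last vowel of the genitive form *airvawovo* is /o/, which is a back vowel, so the dative suffix is -to, giving *airvawovoto*.

airvawovoto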